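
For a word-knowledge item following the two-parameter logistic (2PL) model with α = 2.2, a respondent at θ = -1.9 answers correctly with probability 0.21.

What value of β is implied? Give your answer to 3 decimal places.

-1.298

P(θ) = 1 / (1 + exp(−α(θ − β)))
logit(0.21) = ln(0.21/0.79) = -1.3249
β = θ − logit/(α) = -1.9 − (-1.3249)/2.2000 = -1.2978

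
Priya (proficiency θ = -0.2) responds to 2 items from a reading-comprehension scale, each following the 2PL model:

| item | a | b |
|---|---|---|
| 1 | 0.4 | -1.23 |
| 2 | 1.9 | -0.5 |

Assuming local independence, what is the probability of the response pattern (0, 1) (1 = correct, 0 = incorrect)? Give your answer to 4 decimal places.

P(θ) = 1 / (1 + exp(−a(θ − b)))
P_1 = 1/(1+e^{-0.4120}) = 0.6016
P_2 = 1/(1+e^{-0.5700}) = 0.6388
L = (1−P_1) × P_2 = 0.3984 × 0.6388 = 0.25450

0.2545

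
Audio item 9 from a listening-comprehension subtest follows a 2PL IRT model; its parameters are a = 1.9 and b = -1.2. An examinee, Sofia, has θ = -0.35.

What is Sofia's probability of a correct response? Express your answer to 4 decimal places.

P(θ) = 1 / (1 + exp(−a(θ − b)))
Exponent: 1.9 × (-0.35 − (-1.2)) = 1.6150
1/(1 + e^{-1.6150}) = 0.8341

0.8341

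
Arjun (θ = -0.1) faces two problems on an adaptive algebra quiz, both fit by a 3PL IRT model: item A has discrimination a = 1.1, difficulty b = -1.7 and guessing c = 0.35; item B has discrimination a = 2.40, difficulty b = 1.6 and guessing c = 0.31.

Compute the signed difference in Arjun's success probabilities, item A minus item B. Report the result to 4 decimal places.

P(θ) = c + (1 − c) · 1 / (1 + exp(−a(θ − b)))
P_A = 0.9046
P_B = 0.3215
P_A − P_B = 0.5831

0.5831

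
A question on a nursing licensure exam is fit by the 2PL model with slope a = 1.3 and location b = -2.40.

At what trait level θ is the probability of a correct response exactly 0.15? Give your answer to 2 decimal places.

-3.73

P(θ) = 1 / (1 + exp(−a(θ − b)))
logit = ln(0.1500/0.8500) = -1.7346
θ = b + logit/(a) = -2.40 + (-1.7346)/1.3000 = -3.7343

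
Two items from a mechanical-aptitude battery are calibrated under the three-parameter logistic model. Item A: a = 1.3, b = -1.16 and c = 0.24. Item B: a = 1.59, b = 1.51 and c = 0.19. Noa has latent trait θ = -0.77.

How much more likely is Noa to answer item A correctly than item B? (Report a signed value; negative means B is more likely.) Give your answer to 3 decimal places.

0.503

P(θ) = c + (1 − c) · 1 / (1 + exp(−a(θ − b)))
P_A = 0.7143
P_B = 0.2110
P_A − P_B = 0.5033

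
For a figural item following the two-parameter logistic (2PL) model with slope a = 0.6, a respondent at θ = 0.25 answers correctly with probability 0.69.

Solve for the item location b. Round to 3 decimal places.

P(θ) = 1 / (1 + exp(−a(θ − b)))
logit(0.69) = ln(0.69/0.31) = 0.8001
b = θ − logit/(a) = 0.25 − 0.8001/0.6000 = -1.0835

-1.084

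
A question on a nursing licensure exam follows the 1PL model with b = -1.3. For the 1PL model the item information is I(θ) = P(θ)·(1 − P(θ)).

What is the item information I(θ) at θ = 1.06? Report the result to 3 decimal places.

P = 1/(1+e^{-2.3600}) = 0.9137
P(1−P) = 0.9137 × 0.0863 = 0.0788
I = P(1−P) = 0.07883

0.079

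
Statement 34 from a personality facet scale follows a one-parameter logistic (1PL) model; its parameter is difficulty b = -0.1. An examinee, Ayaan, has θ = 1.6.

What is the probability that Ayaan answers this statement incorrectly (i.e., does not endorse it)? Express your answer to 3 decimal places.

P(θ) = 1 / (1 + exp(−(θ − b)))
Exponent: (1.6 − (-0.1)) = 1.7000
1/(1 + e^{-1.7000}) = 0.8455
P = 0.8455
P(incorrect) = 1 − 0.8455 = 0.1545

0.154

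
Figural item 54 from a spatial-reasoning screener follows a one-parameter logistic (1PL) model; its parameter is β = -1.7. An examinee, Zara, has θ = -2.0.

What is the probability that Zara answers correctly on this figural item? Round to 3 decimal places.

0.426

P(θ) = 1 / (1 + exp(−(θ − β)))
Exponent: (-2.0 − (-1.7)) = -0.3000
1/(1 + e^{0.3000}) = 0.4256
P = 0.4256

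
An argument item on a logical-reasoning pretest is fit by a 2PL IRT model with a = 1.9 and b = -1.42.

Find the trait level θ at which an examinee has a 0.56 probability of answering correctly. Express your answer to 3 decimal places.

-1.293

P(θ) = 1 / (1 + exp(−a(θ − b)))
logit = ln(0.5600/0.4400) = 0.2412
θ = b + logit/(a) = -1.42 + 0.2412/1.9000 = -1.2931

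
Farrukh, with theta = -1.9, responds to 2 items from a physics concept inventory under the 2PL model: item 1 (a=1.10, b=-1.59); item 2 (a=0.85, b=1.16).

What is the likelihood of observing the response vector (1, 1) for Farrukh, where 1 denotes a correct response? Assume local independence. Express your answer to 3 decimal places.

0.029

P(theta) = 1 / (1 + exp(−a(theta − b)))
P_1 = 1/(1+e^{0.3410}) = 0.4156
P_2 = 1/(1+e^{2.6010}) = 0.0691
L = P_1 × P_2 = 0.4156 × 0.0691 = 0.02870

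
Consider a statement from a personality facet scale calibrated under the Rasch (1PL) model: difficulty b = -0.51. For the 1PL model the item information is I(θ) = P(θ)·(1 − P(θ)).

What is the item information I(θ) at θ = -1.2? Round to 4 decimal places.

P = 1/(1+e^{0.6900}) = 0.3340
P(1−P) = 0.3340 × 0.6660 = 0.2225
I = P(1−P) = 0.22245

0.2225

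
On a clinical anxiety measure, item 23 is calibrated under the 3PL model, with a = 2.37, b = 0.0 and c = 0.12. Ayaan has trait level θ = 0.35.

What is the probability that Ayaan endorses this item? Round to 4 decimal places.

0.7327

P(θ) = c + (1 − c) · 1 / (1 + exp(−a(θ − b)))
Exponent: 2.37 × (0.35 − 0.0) = 0.8295
1/(1 + e^{-0.8295}) = 0.6962
P = 0.12 + 0.88 × 0.6962 = 0.7327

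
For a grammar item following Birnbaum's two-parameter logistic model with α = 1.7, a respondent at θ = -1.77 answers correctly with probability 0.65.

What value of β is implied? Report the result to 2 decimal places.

-2.13

P(θ) = 1 / (1 + exp(−α(θ − β)))
logit(0.65) = ln(0.65/0.35) = 0.6190
β = θ − logit/(α) = -1.77 − 0.6190/1.7000 = -2.1341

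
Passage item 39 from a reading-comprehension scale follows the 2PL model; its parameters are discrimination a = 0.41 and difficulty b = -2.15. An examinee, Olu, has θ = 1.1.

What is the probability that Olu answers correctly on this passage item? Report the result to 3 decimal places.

0.791

P(θ) = 1 / (1 + exp(−a(θ − b)))
Exponent: 0.41 × (1.1 − (-2.15)) = 1.3325
1/(1 + e^{-1.3325}) = 0.7913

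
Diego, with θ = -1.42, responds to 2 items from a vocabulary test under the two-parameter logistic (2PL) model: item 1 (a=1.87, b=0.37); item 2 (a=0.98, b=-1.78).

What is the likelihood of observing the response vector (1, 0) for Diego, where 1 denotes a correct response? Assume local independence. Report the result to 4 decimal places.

0.0140

P(θ) = 1 / (1 + exp(−a(θ − b)))
P_1 = 1/(1+e^{3.3473}) = 0.0340
P_2 = 1/(1+e^{-0.3528}) = 0.5873
L = P_1 × (1−P_2) = 0.0340 × 0.4127 = 0.01403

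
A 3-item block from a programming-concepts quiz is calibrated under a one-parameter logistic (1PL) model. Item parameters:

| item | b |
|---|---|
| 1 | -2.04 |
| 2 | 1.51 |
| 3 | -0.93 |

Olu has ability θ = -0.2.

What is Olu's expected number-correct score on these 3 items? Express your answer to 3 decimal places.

P(θ) = 1 / (1 + exp(−(θ − b)))
P_1 = 1/(1+e^{-1.8400}) = 0.8629
P_2 = 1/(1+e^{1.7100}) = 0.1532
P_3 = 1/(1+e^{-0.7300}) = 0.6748
E[score] = 0.8629 + 0.1532 + 0.6748 = 1.6909

1.691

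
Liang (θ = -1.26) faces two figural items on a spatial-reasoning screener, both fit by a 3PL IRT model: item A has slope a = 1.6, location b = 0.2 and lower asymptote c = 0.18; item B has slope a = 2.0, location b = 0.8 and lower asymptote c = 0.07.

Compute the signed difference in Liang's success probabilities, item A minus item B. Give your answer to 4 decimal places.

P(θ) = c + (1 − c) · 1 / (1 + exp(−a(θ − b)))
P_A = 0.2523
P_B = 0.0849
P_A − P_B = 0.1674

0.1674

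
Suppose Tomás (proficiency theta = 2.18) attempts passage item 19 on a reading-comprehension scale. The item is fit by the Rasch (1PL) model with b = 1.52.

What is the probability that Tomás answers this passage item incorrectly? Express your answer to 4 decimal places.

P(theta) = 1 / (1 + exp(−(theta − b)))
Exponent: (2.18 − 1.52) = 0.6600
1/(1 + e^{-0.6600}) = 0.6593
P = 0.6593
P(incorrect) = 1 − 0.6593 = 0.3407

0.3407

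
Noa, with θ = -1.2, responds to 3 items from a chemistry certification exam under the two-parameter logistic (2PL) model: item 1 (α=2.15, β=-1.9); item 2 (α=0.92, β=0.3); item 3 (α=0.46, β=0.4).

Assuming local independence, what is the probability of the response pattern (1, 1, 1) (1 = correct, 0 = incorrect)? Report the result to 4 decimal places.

P(θ) = 1 / (1 + exp(−α(θ − β)))
P_1 = 1/(1+e^{-1.5050}) = 0.8183
P_2 = 1/(1+e^{1.3800}) = 0.2010
P_3 = 1/(1+e^{0.7360}) = 0.3239
L = P_1 × P_2 × P_3 = 0.8183 × 0.2010 × 0.3239 = 0.05327

0.0533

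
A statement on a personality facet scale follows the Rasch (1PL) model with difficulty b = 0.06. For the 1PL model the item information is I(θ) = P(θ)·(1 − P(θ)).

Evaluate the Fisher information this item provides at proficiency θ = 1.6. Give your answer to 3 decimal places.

0.145

P = 1/(1+e^{-1.5400}) = 0.8235
P(1−P) = 0.8235 × 0.1765 = 0.1454
I = P(1−P) = 0.14537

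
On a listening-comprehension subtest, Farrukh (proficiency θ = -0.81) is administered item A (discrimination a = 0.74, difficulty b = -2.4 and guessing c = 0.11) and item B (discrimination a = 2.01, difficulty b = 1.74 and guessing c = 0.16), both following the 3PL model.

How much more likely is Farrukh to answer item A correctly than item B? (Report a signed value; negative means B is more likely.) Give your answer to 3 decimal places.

P(θ) = c + (1 − c) · 1 / (1 + exp(−a(θ − b)))
P_A = 0.7903
P_B = 0.1650
P_A − P_B = 0.6253

0.625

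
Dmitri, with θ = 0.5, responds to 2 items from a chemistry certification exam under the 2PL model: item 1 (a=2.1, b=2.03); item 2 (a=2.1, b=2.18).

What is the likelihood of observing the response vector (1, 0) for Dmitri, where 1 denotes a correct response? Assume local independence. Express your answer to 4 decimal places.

P(θ) = 1 / (1 + exp(−a(θ − b)))
P_1 = 1/(1+e^{3.2130}) = 0.0387
P_2 = 1/(1+e^{3.5280}) = 0.0285
L = P_1 × (1−P_2) = 0.0387 × 0.9715 = 0.03758

0.0376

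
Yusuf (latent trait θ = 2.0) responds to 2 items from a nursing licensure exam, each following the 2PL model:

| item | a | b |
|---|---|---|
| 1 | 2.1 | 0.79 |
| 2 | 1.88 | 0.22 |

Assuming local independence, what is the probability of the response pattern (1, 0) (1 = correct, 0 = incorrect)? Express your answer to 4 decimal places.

P(θ) = 1 / (1 + exp(−a(θ − b)))
P_1 = 1/(1+e^{-2.5410}) = 0.9270
P_2 = 1/(1+e^{-3.3464}) = 0.9660
L = P_1 × (1−P_2) = 0.9270 × 0.0340 = 0.03153

0.0315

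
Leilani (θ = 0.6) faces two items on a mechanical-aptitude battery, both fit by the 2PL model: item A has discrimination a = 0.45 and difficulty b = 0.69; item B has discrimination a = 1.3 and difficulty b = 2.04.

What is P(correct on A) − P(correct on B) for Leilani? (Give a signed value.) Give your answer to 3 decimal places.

P(θ) = 1 / (1 + exp(−a(θ − b)))
P_A = 0.4899
P_B = 0.1333
P_A − P_B = 0.3566

0.357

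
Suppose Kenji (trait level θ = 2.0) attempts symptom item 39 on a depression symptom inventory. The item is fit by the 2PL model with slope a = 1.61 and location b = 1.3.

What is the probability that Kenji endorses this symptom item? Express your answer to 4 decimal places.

P(θ) = 1 / (1 + exp(−a(θ − b)))
Exponent: 1.61 × (2.0 − 1.3) = 1.1270
1/(1 + e^{-1.1270}) = 0.7553

0.7553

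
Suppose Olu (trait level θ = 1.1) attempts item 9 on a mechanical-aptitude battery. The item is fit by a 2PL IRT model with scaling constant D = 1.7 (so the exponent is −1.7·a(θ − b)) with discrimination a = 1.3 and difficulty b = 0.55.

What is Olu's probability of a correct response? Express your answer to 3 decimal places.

0.771

P(θ) = 1 / (1 + exp(−D·a(θ − b)))
Exponent: 1.7 × 1.3 × (1.1 − 0.55) = 1.2155
1/(1 + e^{-1.2155}) = 0.7713
P = 0.7713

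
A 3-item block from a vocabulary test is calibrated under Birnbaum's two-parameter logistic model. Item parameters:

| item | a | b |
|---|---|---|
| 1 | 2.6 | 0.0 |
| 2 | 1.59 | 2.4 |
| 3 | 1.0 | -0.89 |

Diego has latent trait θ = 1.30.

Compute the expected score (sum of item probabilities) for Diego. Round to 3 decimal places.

2.015

P(θ) = 1 / (1 + exp(−a(θ − b)))
P_1 = 1/(1+e^{-3.3800}) = 0.9671
P_2 = 1/(1+e^{1.7490}) = 0.1482
P_3 = 1/(1+e^{-2.1900}) = 0.8993
E[score] = 0.9671 + 0.1482 + 0.8993 = 2.0146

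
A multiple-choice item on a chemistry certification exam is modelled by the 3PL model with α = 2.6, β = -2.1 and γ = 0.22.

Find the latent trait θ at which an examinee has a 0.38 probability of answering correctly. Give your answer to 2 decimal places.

-2.62

P(θ) = γ + (1 − γ) · 1 / (1 + exp(−α(θ − β)))
Remove guessing floor: (0.38 − 0.22)/(1 − 0.22) = 0.2051
logit = ln(0.2051/0.7949) = -1.3545
θ = β + logit/(α) = -2.1 + (-1.3545)/2.6000 = -2.6210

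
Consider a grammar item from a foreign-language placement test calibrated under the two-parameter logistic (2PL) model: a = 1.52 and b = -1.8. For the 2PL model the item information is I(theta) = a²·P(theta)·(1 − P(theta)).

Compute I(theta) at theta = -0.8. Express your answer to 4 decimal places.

0.3402

P = 1/(1+e^{-1.5200}) = 0.8205
P(1−P) = 0.8205 × 0.1795 = 0.1473
I = a² × P(1−P) = 1.52² × 0.1473 = 0.34022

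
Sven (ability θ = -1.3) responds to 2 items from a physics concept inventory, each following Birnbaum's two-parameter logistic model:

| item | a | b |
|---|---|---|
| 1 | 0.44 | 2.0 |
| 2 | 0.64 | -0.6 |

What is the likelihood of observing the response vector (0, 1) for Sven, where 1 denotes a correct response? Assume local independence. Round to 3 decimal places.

P(θ) = 1 / (1 + exp(−a(θ − b)))
P_1 = 1/(1+e^{1.4520}) = 0.1897
P_2 = 1/(1+e^{0.4480}) = 0.3898
L = (1−P_1) × P_2 = 0.8103 × 0.3898 = 0.31589

0.316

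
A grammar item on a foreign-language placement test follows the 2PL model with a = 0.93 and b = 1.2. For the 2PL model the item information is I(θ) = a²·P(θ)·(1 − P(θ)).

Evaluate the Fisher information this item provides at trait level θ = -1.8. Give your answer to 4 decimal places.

0.0472

P = 1/(1+e^{2.7900}) = 0.0579
P(1−P) = 0.0579 × 0.9421 = 0.0545
I = a² × P(1−P) = 0.93² × 0.0545 = 0.04715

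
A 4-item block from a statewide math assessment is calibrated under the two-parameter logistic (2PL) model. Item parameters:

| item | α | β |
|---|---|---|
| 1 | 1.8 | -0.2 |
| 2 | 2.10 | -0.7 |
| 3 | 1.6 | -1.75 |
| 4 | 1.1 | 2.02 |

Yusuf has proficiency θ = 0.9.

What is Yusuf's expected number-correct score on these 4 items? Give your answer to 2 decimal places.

P(θ) = 1 / (1 + exp(−α(θ − β)))
P_1 = 1/(1+e^{-1.9800}) = 0.8787
P_2 = 1/(1+e^{-3.3600}) = 0.9664
P_3 = 1/(1+e^{-4.2400}) = 0.9858
P_4 = 1/(1+e^{1.2320}) = 0.2258
E[score] = 0.8787 + 0.9664 + 0.9858 + 0.2258 = 3.0567

3.06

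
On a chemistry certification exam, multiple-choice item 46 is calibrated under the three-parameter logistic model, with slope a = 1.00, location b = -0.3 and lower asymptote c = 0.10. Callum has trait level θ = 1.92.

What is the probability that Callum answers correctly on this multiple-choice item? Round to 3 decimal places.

0.912

P(θ) = c + (1 − c) · 1 / (1 + exp(−a(θ − b)))
Exponent: 1.00 × (1.92 − (-0.3)) = 2.2200
1/(1 + e^{-2.2200}) = 0.9020
P = 0.10 + 0.90 × 0.9020 = 0.9118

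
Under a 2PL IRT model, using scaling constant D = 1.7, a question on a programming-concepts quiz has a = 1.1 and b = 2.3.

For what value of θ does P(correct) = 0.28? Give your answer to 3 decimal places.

P(θ) = 1 / (1 + exp(−D·a(θ − b)))
logit = ln(0.2800/0.7200) = -0.9445
θ = b + logit/(1.7·a) = 2.3 + (-0.9445)/1.8700 = 1.7949

1.795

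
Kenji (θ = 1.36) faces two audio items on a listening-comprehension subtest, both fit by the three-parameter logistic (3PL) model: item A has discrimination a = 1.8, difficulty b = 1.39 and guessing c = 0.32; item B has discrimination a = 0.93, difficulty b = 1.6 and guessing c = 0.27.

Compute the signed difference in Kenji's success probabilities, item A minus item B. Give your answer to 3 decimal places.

0.056

P(θ) = c + (1 − c) · 1 / (1 + exp(−a(θ − b)))
P_A = 0.6508
P_B = 0.5944
P_A − P_B = 0.0564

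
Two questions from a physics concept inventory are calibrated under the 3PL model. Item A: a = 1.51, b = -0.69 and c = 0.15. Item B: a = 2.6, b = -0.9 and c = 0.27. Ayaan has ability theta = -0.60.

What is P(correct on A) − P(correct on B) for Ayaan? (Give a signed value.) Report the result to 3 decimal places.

P(theta) = c + (1 − c) · 1 / (1 + exp(−a(theta − b)))
P_A = 0.6038
P_B = 0.7705
P_A − P_B = -0.1667

-0.167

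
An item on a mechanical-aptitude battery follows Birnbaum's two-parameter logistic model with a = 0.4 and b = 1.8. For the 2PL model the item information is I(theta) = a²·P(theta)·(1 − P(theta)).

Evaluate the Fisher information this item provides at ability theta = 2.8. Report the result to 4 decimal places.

0.0384

P = 1/(1+e^{-0.4000}) = 0.5987
P(1−P) = 0.5987 × 0.4013 = 0.2403
I = a² × P(1−P) = 0.4² × 0.2403 = 0.03844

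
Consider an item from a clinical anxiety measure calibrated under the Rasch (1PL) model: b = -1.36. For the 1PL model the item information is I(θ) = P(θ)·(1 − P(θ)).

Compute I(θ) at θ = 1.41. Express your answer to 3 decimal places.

P = 1/(1+e^{-2.7700}) = 0.9410
P(1−P) = 0.9410 × 0.0590 = 0.0555
I = P(1−P) = 0.05549

0.055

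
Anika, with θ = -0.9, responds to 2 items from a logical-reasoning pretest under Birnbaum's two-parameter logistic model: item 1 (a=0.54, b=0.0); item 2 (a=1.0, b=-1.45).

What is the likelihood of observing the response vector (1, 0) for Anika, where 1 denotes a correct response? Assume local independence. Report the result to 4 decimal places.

0.1393

P(θ) = 1 / (1 + exp(−a(θ − b)))
P_1 = 1/(1+e^{0.4860}) = 0.3808
P_2 = 1/(1+e^{-0.5500}) = 0.6341
L = P_1 × (1−P_2) = 0.3808 × 0.3659 = 0.13933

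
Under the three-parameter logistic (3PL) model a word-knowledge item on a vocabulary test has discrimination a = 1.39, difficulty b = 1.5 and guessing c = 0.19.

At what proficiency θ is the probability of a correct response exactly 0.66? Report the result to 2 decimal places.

P(θ) = c + (1 − c) · 1 / (1 + exp(−a(θ − b)))
Remove guessing floor: (0.66 − 0.19)/(1 − 0.19) = 0.5802
logit = ln(0.5802/0.4198) = 0.3238
θ = b + logit/(a) = 1.5 + 0.3238/1.3900 = 1.7329

1.73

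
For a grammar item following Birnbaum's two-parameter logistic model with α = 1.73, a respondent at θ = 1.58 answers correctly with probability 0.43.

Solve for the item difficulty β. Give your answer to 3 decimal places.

P(θ) = 1 / (1 + exp(−α(θ − β)))
logit(0.43) = ln(0.43/0.57) = -0.2819
β = θ − logit/(α) = 1.58 − (-0.2819)/1.7300 = 1.7429

1.743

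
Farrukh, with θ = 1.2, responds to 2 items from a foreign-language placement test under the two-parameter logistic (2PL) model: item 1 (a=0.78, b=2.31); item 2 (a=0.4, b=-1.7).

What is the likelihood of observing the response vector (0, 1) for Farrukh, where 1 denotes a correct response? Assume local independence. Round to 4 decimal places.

P(θ) = 1 / (1 + exp(−a(θ − b)))
P_1 = 1/(1+e^{0.8658}) = 0.2961
P_2 = 1/(1+e^{-1.1600}) = 0.7613
L = (1−P_1) × P_2 = 0.7039 × 0.7613 = 0.53588

0.5359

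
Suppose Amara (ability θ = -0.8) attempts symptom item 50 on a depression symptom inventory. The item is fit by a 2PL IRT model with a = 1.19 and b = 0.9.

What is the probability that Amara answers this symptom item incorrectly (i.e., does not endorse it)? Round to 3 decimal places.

0.883

P(θ) = 1 / (1 + exp(−a(θ − b)))
Exponent: 1.19 × (-0.8 − 0.9) = -2.0230
1/(1 + e^{2.0230}) = 0.1168
P(incorrect) = 1 − 0.1168 = 0.8832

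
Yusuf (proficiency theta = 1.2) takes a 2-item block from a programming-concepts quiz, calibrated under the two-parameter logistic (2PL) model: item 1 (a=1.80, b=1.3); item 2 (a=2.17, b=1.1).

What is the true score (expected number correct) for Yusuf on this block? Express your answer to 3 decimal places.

1.009

P(theta) = 1 / (1 + exp(−a(theta − b)))
P_1 = 1/(1+e^{0.1800}) = 0.4551
P_2 = 1/(1+e^{-0.2170}) = 0.5540
E[score] = 0.4551 + 0.5540 = 1.0092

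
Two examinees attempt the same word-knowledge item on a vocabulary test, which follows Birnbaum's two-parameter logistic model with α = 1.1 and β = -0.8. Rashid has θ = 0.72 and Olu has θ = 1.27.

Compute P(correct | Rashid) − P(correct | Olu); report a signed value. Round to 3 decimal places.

P(θ) = 1 / (1 + exp(−α(θ − β)))
P(Rashid) = 0.8418  [exponent 1.6720]
P(Olu) = 0.9070  [exponent 2.2770]
Difference = 0.8418 − 0.9070 = -0.0651

-0.065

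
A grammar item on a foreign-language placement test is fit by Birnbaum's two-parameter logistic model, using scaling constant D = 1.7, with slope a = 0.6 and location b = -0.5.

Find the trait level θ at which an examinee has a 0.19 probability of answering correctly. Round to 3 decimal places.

P(θ) = 1 / (1 + exp(−D·a(θ − b)))
logit = ln(0.1900/0.8100) = -1.4500
θ = b + logit/(1.7·a) = -0.5 + (-1.4500)/1.0200 = -1.9216

-1.922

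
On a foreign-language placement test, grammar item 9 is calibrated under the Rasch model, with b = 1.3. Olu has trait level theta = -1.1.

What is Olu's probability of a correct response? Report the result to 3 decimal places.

P(theta) = 1 / (1 + exp(−(theta − b)))
Exponent: (-1.1 − 1.3) = -2.4000
1/(1 + e^{2.4000}) = 0.0832
P = 0.0832

0.083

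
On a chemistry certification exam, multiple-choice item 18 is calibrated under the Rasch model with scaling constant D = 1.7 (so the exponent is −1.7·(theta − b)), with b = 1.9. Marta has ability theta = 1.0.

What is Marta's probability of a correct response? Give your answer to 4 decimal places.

0.1780

P(theta) = 1 / (1 + exp(−D·(theta − b)))
Exponent: 1.7 × (1.0 − 1.9) = -1.5300
1/(1 + e^{1.5300}) = 0.1780
P = 0.1780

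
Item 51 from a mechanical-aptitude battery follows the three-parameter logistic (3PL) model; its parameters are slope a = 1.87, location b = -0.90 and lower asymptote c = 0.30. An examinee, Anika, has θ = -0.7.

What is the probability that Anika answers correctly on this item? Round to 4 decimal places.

P(θ) = c + (1 − c) · 1 / (1 + exp(−a(θ − b)))
Exponent: 1.87 × (-0.7 − (-0.90)) = 0.3740
1/(1 + e^{-0.3740}) = 0.5924
P = 0.30 + 0.70 × 0.5924 = 0.7147

0.7147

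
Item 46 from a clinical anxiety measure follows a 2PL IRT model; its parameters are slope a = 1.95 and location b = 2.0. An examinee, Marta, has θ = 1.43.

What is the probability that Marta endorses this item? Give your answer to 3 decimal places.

P(θ) = 1 / (1 + exp(−a(θ − b)))
Exponent: 1.95 × (1.43 − 2.0) = -1.1115
1/(1 + e^{1.1115}) = 0.2476

0.248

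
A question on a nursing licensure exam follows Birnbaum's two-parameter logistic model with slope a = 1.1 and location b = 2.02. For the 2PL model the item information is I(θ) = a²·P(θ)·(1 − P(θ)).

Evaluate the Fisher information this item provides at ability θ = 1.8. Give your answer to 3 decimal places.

P = 1/(1+e^{0.2420}) = 0.4398
P(1−P) = 0.4398 × 0.5602 = 0.2464
I = a² × P(1−P) = 1.1² × 0.2464 = 0.29811

0.298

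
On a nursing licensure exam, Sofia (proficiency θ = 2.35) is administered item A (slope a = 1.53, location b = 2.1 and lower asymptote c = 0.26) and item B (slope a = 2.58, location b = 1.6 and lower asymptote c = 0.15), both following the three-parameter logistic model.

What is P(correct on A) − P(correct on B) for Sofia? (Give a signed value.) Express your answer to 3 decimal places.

P(θ) = c + (1 − c) · 1 / (1 + exp(−a(θ − b)))
P_A = 0.6999
P_B = 0.8927
P_A − P_B = -0.1928

-0.193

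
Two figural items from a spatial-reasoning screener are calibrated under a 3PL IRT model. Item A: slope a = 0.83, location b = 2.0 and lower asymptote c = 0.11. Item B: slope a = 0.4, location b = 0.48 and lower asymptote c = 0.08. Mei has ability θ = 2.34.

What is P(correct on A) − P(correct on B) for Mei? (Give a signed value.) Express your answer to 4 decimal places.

-0.0863

P(θ) = c + (1 − c) · 1 / (1 + exp(−a(θ − b)))
P_A = 0.6174
P_B = 0.7036
P_A − P_B = -0.0863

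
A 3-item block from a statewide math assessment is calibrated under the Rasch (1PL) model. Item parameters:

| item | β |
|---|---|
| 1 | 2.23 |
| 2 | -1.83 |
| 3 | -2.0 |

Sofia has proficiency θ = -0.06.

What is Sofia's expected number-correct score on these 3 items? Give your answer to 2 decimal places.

P(θ) = 1 / (1 + exp(−(θ − β)))
P_1 = 1/(1+e^{2.2900}) = 0.0920
P_2 = 1/(1+e^{-1.7700}) = 0.8545
P_3 = 1/(1+e^{-1.9400}) = 0.8744
E[score] = 0.0920 + 0.8545 + 0.8744 = 1.8208

1.82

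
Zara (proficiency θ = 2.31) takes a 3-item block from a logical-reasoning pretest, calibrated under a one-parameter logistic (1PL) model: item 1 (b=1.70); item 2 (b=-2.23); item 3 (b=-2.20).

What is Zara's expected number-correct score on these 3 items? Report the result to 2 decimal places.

2.63

P(θ) = 1 / (1 + exp(−(θ − b)))
P_1 = 1/(1+e^{-0.6100}) = 0.6479
P_2 = 1/(1+e^{-4.5400}) = 0.9894
P_3 = 1/(1+e^{-4.5100}) = 0.9891
E[score] = 0.6479 + 0.9894 + 0.9891 = 2.6265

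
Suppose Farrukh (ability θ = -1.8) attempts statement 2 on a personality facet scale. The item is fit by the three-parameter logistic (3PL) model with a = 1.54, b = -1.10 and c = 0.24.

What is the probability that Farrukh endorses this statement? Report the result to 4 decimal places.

0.4330

P(θ) = c + (1 − c) · 1 / (1 + exp(−a(θ − b)))
Exponent: 1.54 × (-1.8 − (-1.10)) = -1.0780
1/(1 + e^{1.0780}) = 0.2539
P = 0.24 + 0.76 × 0.2539 = 0.4330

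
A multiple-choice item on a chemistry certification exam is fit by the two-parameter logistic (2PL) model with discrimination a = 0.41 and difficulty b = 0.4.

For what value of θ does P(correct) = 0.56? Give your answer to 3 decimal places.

P(θ) = 1 / (1 + exp(−a(θ − b)))
logit = ln(0.5600/0.4400) = 0.2412
θ = b + logit/(a) = 0.4 + 0.2412/0.4100 = 0.9882

0.988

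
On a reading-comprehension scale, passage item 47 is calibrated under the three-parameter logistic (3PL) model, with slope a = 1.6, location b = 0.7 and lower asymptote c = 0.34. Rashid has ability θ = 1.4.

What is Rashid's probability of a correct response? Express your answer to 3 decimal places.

P(θ) = c + (1 − c) · 1 / (1 + exp(−a(θ − b)))
Exponent: 1.6 × (1.4 − 0.7) = 1.1200
1/(1 + e^{-1.1200}) = 0.7540
P = 0.34 + 0.66 × 0.7540 = 0.8376

0.838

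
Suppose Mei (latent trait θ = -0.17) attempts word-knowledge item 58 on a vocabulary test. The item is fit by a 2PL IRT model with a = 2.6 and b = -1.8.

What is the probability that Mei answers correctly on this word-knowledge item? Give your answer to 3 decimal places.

P(θ) = 1 / (1 + exp(−a(θ − b)))
Exponent: 2.6 × (-0.17 − (-1.8)) = 4.2380
1/(1 + e^{-4.2380}) = 0.9858

0.986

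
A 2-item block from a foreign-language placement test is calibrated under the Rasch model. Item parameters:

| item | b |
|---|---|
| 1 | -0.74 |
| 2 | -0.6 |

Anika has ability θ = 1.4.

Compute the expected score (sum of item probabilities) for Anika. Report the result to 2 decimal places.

P(θ) = 1 / (1 + exp(−(θ − b)))
P_1 = 1/(1+e^{-2.1400}) = 0.8947
P_2 = 1/(1+e^{-2.0000}) = 0.8808
E[score] = 0.8947 + 0.8808 = 1.7755

1.78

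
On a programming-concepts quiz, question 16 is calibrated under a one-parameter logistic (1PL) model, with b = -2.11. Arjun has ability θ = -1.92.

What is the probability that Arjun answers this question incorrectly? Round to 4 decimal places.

P(θ) = 1 / (1 + exp(−(θ − b)))
Exponent: (-1.92 − (-2.11)) = 0.1900
1/(1 + e^{-0.1900}) = 0.5474
P = 0.5474
P(incorrect) = 1 − 0.5474 = 0.4526

0.4526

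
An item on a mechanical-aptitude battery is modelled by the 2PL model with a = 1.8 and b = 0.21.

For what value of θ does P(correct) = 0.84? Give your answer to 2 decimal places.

1.13

P(θ) = 1 / (1 + exp(−a(θ − b)))
logit = ln(0.8400/0.1600) = 1.6582
θ = b + logit/(a) = 0.21 + 1.6582/1.8000 = 1.1312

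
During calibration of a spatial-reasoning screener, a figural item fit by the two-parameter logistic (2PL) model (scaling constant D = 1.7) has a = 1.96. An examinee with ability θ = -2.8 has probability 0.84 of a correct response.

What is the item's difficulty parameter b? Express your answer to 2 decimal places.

P(θ) = 1 / (1 + exp(−D·a(θ − b)))
logit(0.84) = ln(0.84/0.16) = 1.6582
b = θ − logit/(1.7·a) = -2.8 − 1.6582/3.3320 = -3.2977

-3.30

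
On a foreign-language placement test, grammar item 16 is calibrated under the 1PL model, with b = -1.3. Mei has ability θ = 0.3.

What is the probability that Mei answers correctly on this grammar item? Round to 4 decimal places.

P(θ) = 1 / (1 + exp(−(θ − b)))
Exponent: (0.3 − (-1.3)) = 1.6000
1/(1 + e^{-1.6000}) = 0.8320
P = 0.8320

0.8320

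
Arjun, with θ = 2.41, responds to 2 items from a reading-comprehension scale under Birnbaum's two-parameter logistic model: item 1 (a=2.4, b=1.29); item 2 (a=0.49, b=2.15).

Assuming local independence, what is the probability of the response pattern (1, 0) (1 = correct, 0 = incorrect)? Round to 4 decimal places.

P(θ) = 1 / (1 + exp(−a(θ − b)))
P_1 = 1/(1+e^{-2.6880}) = 0.9363
P_2 = 1/(1+e^{-0.1274}) = 0.5318
L = P_1 × (1−P_2) = 0.9363 × 0.4682 = 0.43838

0.4384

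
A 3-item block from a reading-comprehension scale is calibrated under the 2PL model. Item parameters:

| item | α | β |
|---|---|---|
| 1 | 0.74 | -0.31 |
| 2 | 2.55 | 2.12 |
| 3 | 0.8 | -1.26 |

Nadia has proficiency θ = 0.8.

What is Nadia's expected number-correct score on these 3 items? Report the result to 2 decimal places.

P(θ) = 1 / (1 + exp(−α(θ − β)))
P_1 = 1/(1+e^{-0.8214}) = 0.6945
P_2 = 1/(1+e^{3.3660}) = 0.0334
P_3 = 1/(1+e^{-1.6480}) = 0.8386
E[score] = 0.6945 + 0.0334 + 0.8386 = 1.5665

1.57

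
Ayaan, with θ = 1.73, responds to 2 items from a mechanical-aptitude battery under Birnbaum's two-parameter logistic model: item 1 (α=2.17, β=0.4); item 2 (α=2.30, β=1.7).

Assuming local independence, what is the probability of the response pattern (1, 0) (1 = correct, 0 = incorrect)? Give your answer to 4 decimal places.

0.4572

P(θ) = 1 / (1 + exp(−α(θ − β)))
P_1 = 1/(1+e^{-2.8861}) = 0.9472
P_2 = 1/(1+e^{-0.0690}) = 0.5172
L = P_1 × (1−P_2) = 0.9472 × 0.4828 = 0.45725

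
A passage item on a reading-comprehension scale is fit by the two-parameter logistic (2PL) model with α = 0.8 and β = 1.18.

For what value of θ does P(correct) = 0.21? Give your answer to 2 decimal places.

-0.48

P(θ) = 1 / (1 + exp(−α(θ − β)))
logit = ln(0.2100/0.7900) = -1.3249
θ = β + logit/(α) = 1.18 + (-1.3249)/0.8000 = -0.4762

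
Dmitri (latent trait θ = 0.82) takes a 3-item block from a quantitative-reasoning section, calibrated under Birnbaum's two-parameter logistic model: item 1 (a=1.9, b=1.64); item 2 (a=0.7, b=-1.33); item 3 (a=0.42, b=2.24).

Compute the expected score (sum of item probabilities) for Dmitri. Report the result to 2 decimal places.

1.35

P(θ) = 1 / (1 + exp(−a(θ − b)))
P_1 = 1/(1+e^{1.5580}) = 0.1739
P_2 = 1/(1+e^{-1.5050}) = 0.8183
P_3 = 1/(1+e^{0.5964}) = 0.3552
E[score] = 0.1739 + 0.8183 + 0.3552 = 1.3474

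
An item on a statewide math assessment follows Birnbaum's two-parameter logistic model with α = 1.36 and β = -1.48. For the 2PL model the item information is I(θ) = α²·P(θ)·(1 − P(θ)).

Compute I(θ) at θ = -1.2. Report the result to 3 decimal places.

0.446

P = 1/(1+e^{-0.3808}) = 0.5941
P(1−P) = 0.5941 × 0.4059 = 0.2412
I = α² × P(1−P) = 1.36² × 0.2412 = 0.44603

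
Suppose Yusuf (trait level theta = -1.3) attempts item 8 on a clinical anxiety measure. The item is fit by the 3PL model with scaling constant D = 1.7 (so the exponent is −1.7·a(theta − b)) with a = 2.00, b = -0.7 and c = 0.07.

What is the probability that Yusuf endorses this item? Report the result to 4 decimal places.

P(theta) = c + (1 − c) · 1 / (1 + exp(−D·a(theta − b)))
Exponent: 1.7 × 2.00 × (-1.3 − (-0.7)) = -2.0400
1/(1 + e^{2.0400}) = 0.1151
P = 0.07 + 0.93 × 0.1151 = 0.1770

0.1770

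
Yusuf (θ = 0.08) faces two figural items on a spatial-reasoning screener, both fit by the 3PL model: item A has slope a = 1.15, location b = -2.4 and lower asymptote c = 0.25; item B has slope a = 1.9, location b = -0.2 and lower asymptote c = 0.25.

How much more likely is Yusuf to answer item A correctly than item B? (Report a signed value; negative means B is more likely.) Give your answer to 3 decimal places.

0.237

P(θ) = c + (1 − c) · 1 / (1 + exp(−a(θ − b)))
P_A = 0.9591
P_B = 0.7225
P_A − P_B = 0.2366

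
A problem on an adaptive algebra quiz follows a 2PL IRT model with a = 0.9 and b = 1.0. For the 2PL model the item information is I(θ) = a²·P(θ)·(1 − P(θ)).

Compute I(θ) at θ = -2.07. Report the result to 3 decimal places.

0.045

P = 1/(1+e^{2.7630}) = 0.0594
P(1−P) = 0.0594 × 0.9406 = 0.0558
I = a² × P(1−P) = 0.9² × 0.0558 = 0.04523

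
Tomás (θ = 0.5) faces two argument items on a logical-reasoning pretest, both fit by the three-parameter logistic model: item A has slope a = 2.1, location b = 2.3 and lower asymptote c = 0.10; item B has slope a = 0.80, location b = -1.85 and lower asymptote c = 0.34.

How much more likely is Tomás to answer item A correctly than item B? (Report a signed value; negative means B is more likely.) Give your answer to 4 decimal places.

P(θ) = c + (1 − c) · 1 / (1 + exp(−a(θ − b)))
P_A = 0.1201
P_B = 0.9126
P_A − P_B = -0.7925

-0.7925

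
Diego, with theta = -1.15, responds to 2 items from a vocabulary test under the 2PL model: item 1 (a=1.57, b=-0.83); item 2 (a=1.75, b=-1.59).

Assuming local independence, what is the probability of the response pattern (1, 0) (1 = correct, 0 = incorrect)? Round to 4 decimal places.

P(theta) = 1 / (1 + exp(−a(theta − b)))
P_1 = 1/(1+e^{0.5024}) = 0.3770
P_2 = 1/(1+e^{-0.7700}) = 0.6835
L = P_1 × (1−P_2) = 0.3770 × 0.3165 = 0.11931

0.1193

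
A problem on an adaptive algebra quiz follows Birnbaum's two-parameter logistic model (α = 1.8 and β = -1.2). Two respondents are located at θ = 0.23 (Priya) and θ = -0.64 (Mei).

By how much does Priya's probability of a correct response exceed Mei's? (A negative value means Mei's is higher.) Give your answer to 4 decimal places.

P(θ) = 1 / (1 + exp(−α(θ − β)))
P(Priya) = 0.9292  [exponent 2.5740]
P(Mei) = 0.7326  [exponent 1.0080]
Difference = 0.9292 − 0.7326 = 0.1965

0.1965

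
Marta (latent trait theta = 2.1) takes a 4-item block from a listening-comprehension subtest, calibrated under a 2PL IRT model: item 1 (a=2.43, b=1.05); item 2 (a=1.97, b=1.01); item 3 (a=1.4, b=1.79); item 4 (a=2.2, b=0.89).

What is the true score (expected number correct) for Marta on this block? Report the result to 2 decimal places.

P(theta) = 1 / (1 + exp(−a(theta − b)))
P_1 = 1/(1+e^{-2.5515}) = 0.9277
P_2 = 1/(1+e^{-2.1473}) = 0.8954
P_3 = 1/(1+e^{-0.4340}) = 0.6068
P_4 = 1/(1+e^{-2.6620}) = 0.9347
E[score] = 0.9277 + 0.8954 + 0.6068 + 0.9347 = 3.3647

3.36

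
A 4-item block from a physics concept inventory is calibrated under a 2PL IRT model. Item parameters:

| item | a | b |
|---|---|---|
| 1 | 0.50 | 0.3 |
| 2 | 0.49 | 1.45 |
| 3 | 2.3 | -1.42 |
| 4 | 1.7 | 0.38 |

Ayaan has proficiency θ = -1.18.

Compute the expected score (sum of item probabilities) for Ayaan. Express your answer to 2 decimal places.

P(θ) = 1 / (1 + exp(−a(θ − b)))
P_1 = 1/(1+e^{0.7400}) = 0.3230
P_2 = 1/(1+e^{1.2887}) = 0.2161
P_3 = 1/(1+e^{-0.5520}) = 0.6346
P_4 = 1/(1+e^{2.6520}) = 0.0659
E[score] = 0.3230 + 0.2161 + 0.6346 + 0.0659 = 1.2395

1.24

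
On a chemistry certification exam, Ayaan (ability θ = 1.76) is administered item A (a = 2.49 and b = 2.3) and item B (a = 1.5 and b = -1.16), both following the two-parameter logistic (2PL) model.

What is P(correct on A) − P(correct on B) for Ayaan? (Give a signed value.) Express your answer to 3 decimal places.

-0.781

P(θ) = 1 / (1 + exp(−a(θ − b)))
P_A = 0.2068
P_B = 0.9876
P_A − P_B = -0.7809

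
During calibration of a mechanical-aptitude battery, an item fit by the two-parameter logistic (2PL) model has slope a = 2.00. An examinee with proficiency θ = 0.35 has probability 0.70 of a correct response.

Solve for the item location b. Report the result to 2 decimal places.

P(θ) = 1 / (1 + exp(−a(θ − b)))
logit(0.70) = ln(0.70/0.30) = 0.8473
b = θ − logit/(a) = 0.35 − 0.8473/2.0000 = -0.0736

-0.07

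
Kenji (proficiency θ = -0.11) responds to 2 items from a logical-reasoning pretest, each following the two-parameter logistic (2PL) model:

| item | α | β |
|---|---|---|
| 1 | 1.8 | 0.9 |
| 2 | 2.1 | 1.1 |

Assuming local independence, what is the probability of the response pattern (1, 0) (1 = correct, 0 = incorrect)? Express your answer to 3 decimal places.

P(θ) = 1 / (1 + exp(−α(θ − β)))
P_1 = 1/(1+e^{1.8180}) = 0.1397
P_2 = 1/(1+e^{2.5410}) = 0.0730
L = P_1 × (1−P_2) = 0.1397 × 0.9270 = 0.12947

0.129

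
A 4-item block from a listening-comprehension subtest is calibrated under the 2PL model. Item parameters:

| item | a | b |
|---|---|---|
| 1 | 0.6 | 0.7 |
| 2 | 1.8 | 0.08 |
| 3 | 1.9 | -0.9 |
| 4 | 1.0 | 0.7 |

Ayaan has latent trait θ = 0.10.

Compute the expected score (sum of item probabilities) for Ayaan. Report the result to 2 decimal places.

P(θ) = 1 / (1 + exp(−a(θ − b)))
P_1 = 1/(1+e^{0.3600}) = 0.4110
P_2 = 1/(1+e^{-0.0360}) = 0.5090
P_3 = 1/(1+e^{-1.9000}) = 0.8699
P_4 = 1/(1+e^{0.6000}) = 0.3543
E[score] = 0.4110 + 0.5090 + 0.8699 + 0.3543 = 2.1442

2.14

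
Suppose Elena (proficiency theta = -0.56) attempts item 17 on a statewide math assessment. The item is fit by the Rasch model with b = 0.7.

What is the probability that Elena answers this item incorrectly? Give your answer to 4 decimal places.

0.7790

P(theta) = 1 / (1 + exp(−(theta − b)))
Exponent: (-0.56 − 0.7) = -1.2600
1/(1 + e^{1.2600}) = 0.2210
P = 0.2210
P(incorrect) = 1 − 0.2210 = 0.7790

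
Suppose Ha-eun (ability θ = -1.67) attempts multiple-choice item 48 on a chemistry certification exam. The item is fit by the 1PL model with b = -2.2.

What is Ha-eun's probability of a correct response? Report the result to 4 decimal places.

0.6295

P(θ) = 1 / (1 + exp(−(θ − b)))
Exponent: (-1.67 − (-2.2)) = 0.5300
1/(1 + e^{-0.5300}) = 0.6295
P = 0.6295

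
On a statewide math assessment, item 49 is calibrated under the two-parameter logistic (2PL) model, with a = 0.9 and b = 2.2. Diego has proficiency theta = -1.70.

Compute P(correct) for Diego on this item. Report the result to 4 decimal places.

P(theta) = 1 / (1 + exp(−a(theta − b)))
Exponent: 0.9 × (-1.70 − 2.2) = -3.5100
1/(1 + e^{3.5100}) = 0.0290

0.0290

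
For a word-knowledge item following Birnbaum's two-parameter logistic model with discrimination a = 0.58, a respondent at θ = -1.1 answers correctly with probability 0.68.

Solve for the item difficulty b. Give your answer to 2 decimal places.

-2.40

P(θ) = 1 / (1 + exp(−a(θ − b)))
logit(0.68) = ln(0.68/0.32) = 0.7538
b = θ − logit/(a) = -1.1 − 0.7538/0.5800 = -2.3996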